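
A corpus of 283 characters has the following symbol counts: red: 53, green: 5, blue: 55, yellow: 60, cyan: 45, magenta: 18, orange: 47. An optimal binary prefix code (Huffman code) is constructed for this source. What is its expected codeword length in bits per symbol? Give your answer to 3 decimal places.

Probabilities are the counts divided by 283.
Repeatedly combine the two least-probable nodes; the expected code length is the sum of the merged weights.
merge 5/283 + 18/283 → 23/283
merge 23/283 + 45/283 → 68/283
merge 47/283 + 53/283 → 100/283
merge 55/283 + 60/283 → 115/283
merge 68/283 + 100/283 → 168/283
merge 115/283 + 168/283 → 1
L = 23/283 + 68/283 + 100/283 + 115/283 + 168/283 + 1 = 757/283 ≈ 2.675 bits/symbol.

2.675 bits/symbol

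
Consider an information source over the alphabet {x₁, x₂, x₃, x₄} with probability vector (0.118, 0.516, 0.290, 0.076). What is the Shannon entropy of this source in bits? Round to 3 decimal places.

H = −Σ pᵢ log₂ pᵢ.
−0.118·log₂(0.118) = 0.3638
−0.516·log₂(0.516) = 0.4926
−0.290·log₂(0.290) = 0.5179
−0.076·log₂(0.076) = 0.2826
Sum ≈ 1.6568 → 1.657 bits.

1.657 bits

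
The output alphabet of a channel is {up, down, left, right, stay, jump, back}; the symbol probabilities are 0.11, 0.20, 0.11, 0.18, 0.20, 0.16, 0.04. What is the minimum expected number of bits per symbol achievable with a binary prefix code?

2.75 bits/symbol

Repeatedly combine the two least-probable nodes; the expected code length is the sum of the merged weights.
merge 1/25 + 11/100 → 3/20
merge 11/100 + 3/20 → 13/50
merge 4/25 + 9/50 → 17/50
merge 1/5 + 1/5 → 2/5
merge 13/50 + 17/50 → 3/5
merge 2/5 + 3/5 → 1
L = 3/20 + 13/50 + 17/50 + 2/5 + 3/5 + 1 = 11/4 = 2.75 bits/symbol.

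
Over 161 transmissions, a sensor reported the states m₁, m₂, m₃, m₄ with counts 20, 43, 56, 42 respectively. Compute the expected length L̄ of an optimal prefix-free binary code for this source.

2 bits/symbol

Probabilities are the counts divided by 161.
Repeatedly combine the two least-probable nodes; the expected code length is the sum of the merged weights.
merge 20/161 + 6/23 → 62/161
merge 43/161 + 8/23 → 99/161
merge 62/161 + 99/161 → 1
L = 62/161 + 99/161 + 1 = 2 bits/symbol.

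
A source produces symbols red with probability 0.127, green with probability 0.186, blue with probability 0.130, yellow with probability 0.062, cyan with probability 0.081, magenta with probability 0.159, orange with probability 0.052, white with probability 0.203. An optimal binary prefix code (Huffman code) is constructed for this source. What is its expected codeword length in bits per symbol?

Repeatedly combine the two least-probable nodes; the expected code length is the sum of the merged weights.
merge 13/250 + 31/500 → 57/500
merge 81/1000 + 57/500 → 39/200
merge 127/1000 + 13/100 → 257/1000
merge 159/1000 + 93/500 → 69/200
merge 39/200 + 203/1000 → 199/500
merge 257/1000 + 69/200 → 301/500
merge 199/500 + 301/500 → 1
L = 57/500 + 39/200 + 257/1000 + 69/200 + 199/500 + 301/500 + 1 = 2911/1000 = 2.911 bits/symbol.

2.911 bits/symbol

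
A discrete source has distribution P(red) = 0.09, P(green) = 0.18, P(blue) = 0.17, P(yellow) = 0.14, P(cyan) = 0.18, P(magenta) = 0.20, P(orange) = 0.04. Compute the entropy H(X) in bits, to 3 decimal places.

2.685 bits

H = −Σ pᵢ log₂ pᵢ.
−0.09·log₂(0.09) = 0.3127
−0.18·log₂(0.18) = 0.4453
−0.17·log₂(0.17) = 0.4346
−0.14·log₂(0.14) = 0.3971
−0.18·log₂(0.18) = 0.4453
−0.20·log₂(0.20) = 0.4644
−0.04·log₂(0.04) = 0.1858
Sum ≈ 2.6851 → 2.685 bits.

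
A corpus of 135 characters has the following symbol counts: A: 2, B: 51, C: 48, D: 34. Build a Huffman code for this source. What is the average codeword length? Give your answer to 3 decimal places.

1.889 bits/symbol

Probabilities are the counts divided by 135.
Repeatedly combine the two least-probable nodes; the expected code length is the sum of the merged weights.
merge 2/135 + 34/135 → 4/15
merge 4/15 + 16/45 → 28/45
merge 17/45 + 28/45 → 1
L = 4/15 + 28/45 + 1 = 17/9 ≈ 1.889 bits/symbol.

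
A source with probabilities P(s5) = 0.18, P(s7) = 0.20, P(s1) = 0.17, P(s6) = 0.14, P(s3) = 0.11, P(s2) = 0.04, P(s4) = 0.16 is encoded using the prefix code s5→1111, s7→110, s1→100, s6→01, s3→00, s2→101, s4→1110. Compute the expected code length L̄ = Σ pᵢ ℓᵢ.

L̄ = Σ pᵢ·ℓᵢ = 0.18·4 + 0.20·3 + 0.17·3 + 0.14·2 + 0.11·2 + 0.04·3 + 0.16·4 = 3.09 bits/symbol.

3.09 bits/symbol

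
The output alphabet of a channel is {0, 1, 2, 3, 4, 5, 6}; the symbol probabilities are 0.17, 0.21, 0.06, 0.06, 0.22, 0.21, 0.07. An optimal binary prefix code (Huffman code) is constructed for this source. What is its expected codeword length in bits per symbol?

2.67 bits/symbol

Repeatedly combine the two least-probable nodes; the expected code length is the sum of the merged weights.
merge 3/50 + 3/50 → 3/25
merge 7/100 + 3/25 → 19/100
merge 17/100 + 19/100 → 9/25
merge 21/100 + 21/100 → 21/50
merge 11/50 + 9/25 → 29/50
merge 21/50 + 29/50 → 1
L = 3/25 + 19/100 + 9/25 + 21/50 + 29/50 + 1 = 267/100 = 2.67 bits/symbol.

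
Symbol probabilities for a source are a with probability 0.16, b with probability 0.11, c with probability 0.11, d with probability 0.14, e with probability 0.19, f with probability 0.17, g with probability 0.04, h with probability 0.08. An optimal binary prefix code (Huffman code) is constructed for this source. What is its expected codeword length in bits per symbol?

2.93 bits/symbol

Repeatedly combine the two least-probable nodes; the expected code length is the sum of the merged weights.
merge 1/25 + 2/25 → 3/25
merge 11/100 + 11/100 → 11/50
merge 3/25 + 7/50 → 13/50
merge 4/25 + 17/100 → 33/100
merge 19/100 + 11/50 → 41/100
merge 13/50 + 33/100 → 59/100
merge 41/100 + 59/100 → 1
L = 3/25 + 11/50 + 13/50 + 33/100 + 41/100 + 59/100 + 1 = 293/100 = 2.93 bits/symbol.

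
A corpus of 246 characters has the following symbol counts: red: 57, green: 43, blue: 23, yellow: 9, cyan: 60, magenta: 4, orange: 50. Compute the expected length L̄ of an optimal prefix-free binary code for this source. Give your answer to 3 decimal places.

Probabilities are the counts divided by 246.
Repeatedly combine the two least-probable nodes; the expected code length is the sum of the merged weights.
merge 2/123 + 3/82 → 13/246
merge 13/246 + 23/246 → 6/41
merge 6/41 + 43/246 → 79/246
merge 25/123 + 19/82 → 107/246
merge 10/41 + 79/246 → 139/246
merge 107/246 + 139/246 → 1
L = 13/246 + 6/41 + 79/246 + 107/246 + 139/246 + 1 = 310/123 ≈ 2.520 bits/symbol.

2.520 bits/symbol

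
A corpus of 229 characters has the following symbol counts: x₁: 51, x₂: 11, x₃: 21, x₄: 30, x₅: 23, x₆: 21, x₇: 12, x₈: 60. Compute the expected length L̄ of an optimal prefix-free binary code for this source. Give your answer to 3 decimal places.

Probabilities are the counts divided by 229.
Repeatedly combine the two least-probable nodes; the expected code length is the sum of the merged weights.
merge 11/229 + 12/229 → 23/229
merge 21/229 + 21/229 → 42/229
merge 23/229 + 23/229 → 46/229
merge 30/229 + 42/229 → 72/229
merge 46/229 + 51/229 → 97/229
merge 60/229 + 72/229 → 132/229
merge 97/229 + 132/229 → 1
L = 23/229 + 42/229 + 46/229 + 72/229 + 97/229 + 132/229 + 1 = 641/229 ≈ 2.799 bits/symbol.

2.799 bits/symbol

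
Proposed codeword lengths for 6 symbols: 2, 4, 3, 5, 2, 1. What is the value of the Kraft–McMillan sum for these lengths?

With common denominator 2^5 = 32: Σ 2^(−ℓᵢ) = 8/32 + 2/32 + 4/32 + 1/32 + 8/32 + 16/32 = 39/32 = 1.21875.

1.21875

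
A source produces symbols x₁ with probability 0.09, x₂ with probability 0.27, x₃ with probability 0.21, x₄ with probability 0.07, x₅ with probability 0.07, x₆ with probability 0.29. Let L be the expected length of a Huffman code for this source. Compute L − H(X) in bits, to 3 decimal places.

0.019 bits

Entropy H = −Σ p log₂ p ≈ 2.3505 bits.
Huffman merges: 7/100+7/100→7/50; 9/100+7/50→23/100; 21/100+23/100→11/25; 27/100+29/100→14/25; 11/25+14/25→1. L = 237/100 ≈ 2.3700.
L − H = 2.3700 − 2.3505 = 0.019 bits.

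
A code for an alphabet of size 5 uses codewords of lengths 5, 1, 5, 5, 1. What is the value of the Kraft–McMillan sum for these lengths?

1.09375

With common denominator 2^5 = 32: Σ 2^(−ℓᵢ) = 1/32 + 16/32 + 1/32 + 1/32 + 16/32 = 35/32 = 1.09375.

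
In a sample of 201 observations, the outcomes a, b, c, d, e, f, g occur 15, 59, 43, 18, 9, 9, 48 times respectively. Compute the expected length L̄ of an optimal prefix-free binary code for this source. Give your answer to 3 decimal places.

2.507 bits/symbol

Probabilities are the counts divided by 201.
Repeatedly combine the two least-probable nodes; the expected code length is the sum of the merged weights.
merge 3/67 + 3/67 → 6/67
merge 5/67 + 6/67 → 11/67
merge 6/67 + 11/67 → 17/67
merge 43/201 + 16/67 → 91/201
merge 17/67 + 59/201 → 110/201
merge 91/201 + 110/201 → 1
L = 6/67 + 11/67 + 17/67 + 91/201 + 110/201 + 1 = 168/67 ≈ 2.507 bits/symbol.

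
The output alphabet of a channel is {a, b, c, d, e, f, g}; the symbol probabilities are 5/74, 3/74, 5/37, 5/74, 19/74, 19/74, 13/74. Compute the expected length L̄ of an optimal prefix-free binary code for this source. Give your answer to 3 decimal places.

2.595 bits/symbol

Repeatedly combine the two least-probable nodes; the expected code length is the sum of the merged weights.
merge 3/74 + 5/74 → 4/37
merge 5/74 + 4/37 → 13/74
merge 5/37 + 13/74 → 23/74
merge 13/74 + 19/74 → 16/37
merge 19/74 + 23/74 → 21/37
merge 16/37 + 21/37 → 1
L = 4/37 + 13/74 + 23/74 + 16/37 + 21/37 + 1 = 96/37 ≈ 2.595 bits/symbol.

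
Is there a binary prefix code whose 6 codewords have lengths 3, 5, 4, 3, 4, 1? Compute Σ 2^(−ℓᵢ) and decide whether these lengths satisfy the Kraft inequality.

With common denominator 2^5 = 32: Σ 2^(−ℓᵢ) = 4/32 + 1/32 + 2/32 + 4/32 + 2/32 + 16/32 = 29/32 = 0.90625.
Kraft's inequality requires Σ ≤ 1; here Σ = 0.90625 ≤ 1, so such a prefix code exists.

0.90625; yes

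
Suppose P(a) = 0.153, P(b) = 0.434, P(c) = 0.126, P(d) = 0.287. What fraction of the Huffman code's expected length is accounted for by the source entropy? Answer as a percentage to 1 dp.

99.2%

Entropy H = −Σ p log₂ p ≈ 1.8304 bits.
Huffman merges: 63/500+153/1000→279/1000; 279/1000+287/1000→283/500; 217/500+283/500→1. L = 369/200 ≈ 1.8450.
Efficiency = H/L = 1.8304/1.8450 = 99.2%.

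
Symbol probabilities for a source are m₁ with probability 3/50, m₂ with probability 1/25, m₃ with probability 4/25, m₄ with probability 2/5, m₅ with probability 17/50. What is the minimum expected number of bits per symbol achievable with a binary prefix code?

Repeatedly combine the two least-probable nodes; the expected code length is the sum of the merged weights.
merge 1/25 + 3/50 → 1/10
merge 1/10 + 4/25 → 13/50
merge 13/50 + 17/50 → 3/5
merge 2/5 + 3/5 → 1
L = 1/10 + 13/50 + 3/5 + 1 = 49/25 = 1.96 bits/symbol.

1.96 bits/symbol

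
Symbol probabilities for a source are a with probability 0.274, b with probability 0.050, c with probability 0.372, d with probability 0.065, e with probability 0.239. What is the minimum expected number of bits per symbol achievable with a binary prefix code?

2.097 bits/symbol

Repeatedly combine the two least-probable nodes; the expected code length is the sum of the merged weights.
merge 1/20 + 13/200 → 23/200
merge 23/200 + 239/1000 → 177/500
merge 137/500 + 177/500 → 157/250
merge 93/250 + 157/250 → 1
L = 23/200 + 177/500 + 157/250 + 1 = 2097/1000 = 2.097 bits/symbol.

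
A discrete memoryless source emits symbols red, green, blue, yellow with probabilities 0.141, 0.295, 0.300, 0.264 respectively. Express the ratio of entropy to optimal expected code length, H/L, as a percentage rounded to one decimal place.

Entropy H = −Σ p log₂ p ≈ 1.9464 bits.
Huffman merges: 141/1000+33/125→81/200; 59/200+3/10→119/200; 81/200+119/200→1. L = 2 ≈ 2.0000.
Efficiency = H/L = 1.9464/2.0000 = 97.3%.

97.3%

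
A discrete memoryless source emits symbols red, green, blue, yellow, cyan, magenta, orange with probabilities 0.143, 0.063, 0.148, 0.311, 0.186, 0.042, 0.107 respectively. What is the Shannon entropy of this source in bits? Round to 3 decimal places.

2.573 bits

H = −Σ pᵢ log₂ pᵢ.
−0.143·log₂(0.143) = 0.4012
−0.063·log₂(0.063) = 0.2513
−0.148·log₂(0.148) = 0.4079
−0.311·log₂(0.311) = 0.5240
−0.186·log₂(0.186) = 0.4514
−0.042·log₂(0.042) = 0.1921
−0.107·log₂(0.107) = 0.3450
Sum ≈ 2.5729 → 2.573 bits.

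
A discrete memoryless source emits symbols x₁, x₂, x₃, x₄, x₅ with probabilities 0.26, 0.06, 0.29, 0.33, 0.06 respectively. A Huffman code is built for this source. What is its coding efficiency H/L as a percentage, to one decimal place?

Entropy H = −Σ p log₂ p ≈ 2.0381 bits.
Huffman merges: 3/50+3/50→3/25; 3/25+13/50→19/50; 29/100+33/100→31/50; 19/50+31/50→1. L = 53/25 ≈ 2.1200.
Efficiency = H/L = 2.0381/2.1200 = 96.1%.

96.1%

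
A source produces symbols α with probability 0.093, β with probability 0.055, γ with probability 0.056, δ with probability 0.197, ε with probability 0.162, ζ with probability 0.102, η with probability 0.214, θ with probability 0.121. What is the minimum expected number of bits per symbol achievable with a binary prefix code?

2.895 bits/symbol

Repeatedly combine the two least-probable nodes; the expected code length is the sum of the merged weights.
merge 11/200 + 7/125 → 111/1000
merge 93/1000 + 51/500 → 39/200
merge 111/1000 + 121/1000 → 29/125
merge 81/500 + 39/200 → 357/1000
merge 197/1000 + 107/500 → 411/1000
merge 29/125 + 357/1000 → 589/1000
merge 411/1000 + 589/1000 → 1
L = 111/1000 + 39/200 + 29/125 + 357/1000 + 411/1000 + 589/1000 + 1 = 579/200 = 2.895 bits/symbol.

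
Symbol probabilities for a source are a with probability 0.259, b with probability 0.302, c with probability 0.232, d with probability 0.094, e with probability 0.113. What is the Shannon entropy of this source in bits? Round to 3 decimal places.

2.192 bits

H = −Σ pᵢ log₂ pᵢ.
−0.259·log₂(0.259) = 0.5048
−0.302·log₂(0.302) = 0.5217
−0.232·log₂(0.232) = 0.4890
−0.094·log₂(0.094) = 0.3207
−0.113·log₂(0.113) = 0.3555
Sum ≈ 2.1916 → 2.192 bits.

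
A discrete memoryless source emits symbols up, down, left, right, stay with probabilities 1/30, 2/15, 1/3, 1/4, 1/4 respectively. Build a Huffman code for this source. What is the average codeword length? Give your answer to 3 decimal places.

2.167 bits/symbol

Repeatedly combine the two least-probable nodes; the expected code length is the sum of the merged weights.
merge 1/30 + 2/15 → 1/6
merge 1/6 + 1/4 → 5/12
merge 1/4 + 1/3 → 7/12
merge 5/12 + 7/12 → 1
L = 1/6 + 5/12 + 7/12 + 1 = 13/6 ≈ 2.167 bits/symbol.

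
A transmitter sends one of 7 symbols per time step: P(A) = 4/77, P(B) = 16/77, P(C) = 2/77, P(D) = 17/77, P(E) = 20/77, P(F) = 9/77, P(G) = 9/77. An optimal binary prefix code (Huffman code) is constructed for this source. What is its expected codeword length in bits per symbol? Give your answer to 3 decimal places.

2.584 bits/symbol

Repeatedly combine the two least-probable nodes; the expected code length is the sum of the merged weights.
merge 2/77 + 4/77 → 6/77
merge 6/77 + 9/77 → 15/77
merge 9/77 + 15/77 → 24/77
merge 16/77 + 17/77 → 3/7
merge 20/77 + 24/77 → 4/7
merge 3/7 + 4/7 → 1
L = 6/77 + 15/77 + 24/77 + 3/7 + 4/7 + 1 = 199/77 ≈ 2.584 bits/symbol.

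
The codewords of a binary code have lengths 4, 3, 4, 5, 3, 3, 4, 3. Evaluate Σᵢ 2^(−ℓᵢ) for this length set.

With common denominator 2^5 = 32: Σ 2^(−ℓᵢ) = 2/32 + 4/32 + 2/32 + 1/32 + 4/32 + 4/32 + 2/32 + 4/32 = 23/32 = 0.71875.

0.71875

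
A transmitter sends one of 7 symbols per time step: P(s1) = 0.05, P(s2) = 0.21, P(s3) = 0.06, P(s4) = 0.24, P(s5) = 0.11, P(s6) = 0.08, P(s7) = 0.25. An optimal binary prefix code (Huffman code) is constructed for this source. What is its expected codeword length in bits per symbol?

2.6 bits/symbol

Repeatedly combine the two least-probable nodes; the expected code length is the sum of the merged weights.
merge 1/20 + 3/50 → 11/100
merge 2/25 + 11/100 → 19/100
merge 11/100 + 19/100 → 3/10
merge 21/100 + 6/25 → 9/20
merge 1/4 + 3/10 → 11/20
merge 9/20 + 11/20 → 1
L = 11/100 + 19/100 + 3/10 + 9/20 + 11/20 + 1 = 13/5 = 2.6 bits/symbol.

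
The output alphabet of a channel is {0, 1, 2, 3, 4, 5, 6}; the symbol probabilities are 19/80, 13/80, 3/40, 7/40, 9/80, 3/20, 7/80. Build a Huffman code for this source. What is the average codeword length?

2.75 bits/symbol

Repeatedly combine the two least-probable nodes; the expected code length is the sum of the merged weights.
merge 3/40 + 7/80 → 13/80
merge 9/80 + 3/20 → 21/80
merge 13/80 + 13/80 → 13/40
merge 7/40 + 19/80 → 33/80
merge 21/80 + 13/40 → 47/80
merge 33/80 + 47/80 → 1
L = 13/80 + 21/80 + 13/40 + 33/80 + 47/80 + 1 = 11/4 = 2.75 bits/symbol.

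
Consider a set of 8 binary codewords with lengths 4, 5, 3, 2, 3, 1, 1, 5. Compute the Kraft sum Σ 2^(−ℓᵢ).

1.625

With common denominator 2^5 = 32: Σ 2^(−ℓᵢ) = 2/32 + 1/32 + 4/32 + 8/32 + 4/32 + 16/32 + 16/32 + 1/32 = 52/32 = 1.625.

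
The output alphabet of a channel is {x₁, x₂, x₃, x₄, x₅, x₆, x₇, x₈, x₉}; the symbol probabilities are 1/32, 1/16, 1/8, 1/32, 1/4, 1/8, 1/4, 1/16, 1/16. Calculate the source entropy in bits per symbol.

Each probability is a power of 1/2, so log₂(1/p) is an integer.
H = Σ p·log₂(1/p) = 1/32·5 + 1/16·4 + 1/8·3 + 1/32·5 + 1/4·2 + 1/8·3 + 1/4·2 + 1/16·4 + 1/16·4 = 2.8125 bits.

2.8125 bits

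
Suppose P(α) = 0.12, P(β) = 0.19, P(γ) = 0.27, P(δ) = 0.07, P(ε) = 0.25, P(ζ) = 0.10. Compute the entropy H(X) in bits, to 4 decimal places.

2.4331 bits

H = −Σ pᵢ log₂ pᵢ.
−0.12·log₂(0.12) = 0.3671
−0.19·log₂(0.19) = 0.4552
−0.27·log₂(0.27) = 0.5100
−0.07·log₂(0.07) = 0.2686
−0.25·log₂(0.25) = 0.5000
−0.10·log₂(0.10) = 0.3322
Sum ≈ 2.4331 → 2.4331 bits.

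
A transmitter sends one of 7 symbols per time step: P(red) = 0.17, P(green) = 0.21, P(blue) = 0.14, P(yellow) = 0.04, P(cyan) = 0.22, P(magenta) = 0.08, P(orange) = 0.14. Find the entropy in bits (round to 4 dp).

2.6595 bits

H = −Σ pᵢ log₂ pᵢ.
−0.17·log₂(0.17) = 0.4346
−0.21·log₂(0.21) = 0.4728
−0.14·log₂(0.14) = 0.3971
−0.04·log₂(0.04) = 0.1858
−0.22·log₂(0.22) = 0.4806
−0.08·log₂(0.08) = 0.2915
−0.14·log₂(0.14) = 0.3971
Sum ≈ 2.6595 → 2.6595 bits.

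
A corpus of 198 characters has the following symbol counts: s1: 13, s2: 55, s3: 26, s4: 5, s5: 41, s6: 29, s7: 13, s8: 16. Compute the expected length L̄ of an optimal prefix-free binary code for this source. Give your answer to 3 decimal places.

2.753 bits/symbol

Probabilities are the counts divided by 198.
Repeatedly combine the two least-probable nodes; the expected code length is the sum of the merged weights.
merge 5/198 + 13/198 → 1/11
merge 13/198 + 8/99 → 29/198
merge 1/11 + 13/99 → 2/9
merge 29/198 + 29/198 → 29/99
merge 41/198 + 2/9 → 85/198
merge 5/18 + 29/99 → 113/198
merge 85/198 + 113/198 → 1
L = 1/11 + 29/198 + 2/9 + 29/99 + 85/198 + 113/198 + 1 = 545/198 ≈ 2.753 bits/symbol.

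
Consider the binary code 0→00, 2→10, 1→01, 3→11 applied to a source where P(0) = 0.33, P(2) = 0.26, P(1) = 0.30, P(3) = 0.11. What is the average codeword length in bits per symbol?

2 bits/symbol

L̄ = Σ pᵢ·ℓᵢ = 0.33·2 + 0.26·2 + 0.30·2 + 0.11·2 = 2 bits/symbol.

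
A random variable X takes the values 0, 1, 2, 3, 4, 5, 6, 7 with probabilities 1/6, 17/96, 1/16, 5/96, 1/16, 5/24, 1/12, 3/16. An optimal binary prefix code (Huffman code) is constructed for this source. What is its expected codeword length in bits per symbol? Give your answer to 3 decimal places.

2.865 bits/symbol

Repeatedly combine the two least-probable nodes; the expected code length is the sum of the merged weights.
merge 5/96 + 1/16 → 11/96
merge 1/16 + 1/12 → 7/48
merge 11/96 + 7/48 → 25/96
merge 1/6 + 17/96 → 11/32
merge 3/16 + 5/24 → 19/48
merge 25/96 + 11/32 → 29/48
merge 19/48 + 29/48 → 1
L = 11/96 + 7/48 + 25/96 + 11/32 + 19/48 + 29/48 + 1 = 275/96 ≈ 2.865 bits/symbol.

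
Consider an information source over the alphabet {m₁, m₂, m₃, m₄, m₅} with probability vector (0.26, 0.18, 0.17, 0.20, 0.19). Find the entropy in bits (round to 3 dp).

H = −Σ pᵢ log₂ pᵢ.
−0.26·log₂(0.26) = 0.5053
−0.18·log₂(0.18) = 0.4453
−0.17·log₂(0.17) = 0.4346
−0.20·log₂(0.20) = 0.4644
−0.19·log₂(0.19) = 0.4552
Sum ≈ 2.3048 → 2.305 bits.

2.305 bits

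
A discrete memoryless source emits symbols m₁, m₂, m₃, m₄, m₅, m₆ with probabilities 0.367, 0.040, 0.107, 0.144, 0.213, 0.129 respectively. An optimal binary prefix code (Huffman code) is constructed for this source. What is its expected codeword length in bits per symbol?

Repeatedly combine the two least-probable nodes; the expected code length is the sum of the merged weights.
merge 1/25 + 107/1000 → 147/1000
merge 129/1000 + 18/125 → 273/1000
merge 147/1000 + 213/1000 → 9/25
merge 273/1000 + 9/25 → 633/1000
merge 367/1000 + 633/1000 → 1
L = 147/1000 + 273/1000 + 9/25 + 633/1000 + 1 = 2413/1000 = 2.413 bits/symbol.

2.413 bits/symbol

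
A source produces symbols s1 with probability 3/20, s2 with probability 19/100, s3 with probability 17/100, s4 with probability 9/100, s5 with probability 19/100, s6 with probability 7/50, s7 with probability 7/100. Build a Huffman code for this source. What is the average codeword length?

Repeatedly combine the two least-probable nodes; the expected code length is the sum of the merged weights.
merge 7/100 + 9/100 → 4/25
merge 7/50 + 3/20 → 29/100
merge 4/25 + 17/100 → 33/100
merge 19/100 + 19/100 → 19/50
merge 29/100 + 33/100 → 31/50
merge 19/50 + 31/50 → 1
L = 4/25 + 29/100 + 33/100 + 19/50 + 31/50 + 1 = 139/50 = 2.78 bits/symbol.

2.78 bits/symbol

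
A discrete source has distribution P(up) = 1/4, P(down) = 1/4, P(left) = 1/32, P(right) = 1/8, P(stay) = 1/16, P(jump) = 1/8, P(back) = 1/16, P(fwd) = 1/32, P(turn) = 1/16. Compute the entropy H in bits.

2.8125 bits

Each probability is a power of 1/2, so log₂(1/p) is an integer.
H = Σ p·log₂(1/p) = 1/4·2 + 1/4·2 + 1/32·5 + 1/8·3 + 1/16·4 + 1/8·3 + 1/16·4 + 1/32·5 + 1/16·4 = 2.8125 bits.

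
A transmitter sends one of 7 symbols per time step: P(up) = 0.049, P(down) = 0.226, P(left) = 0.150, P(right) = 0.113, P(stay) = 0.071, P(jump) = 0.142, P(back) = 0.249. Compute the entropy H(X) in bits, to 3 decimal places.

2.634 bits

H = −Σ pᵢ log₂ pᵢ.
−0.049·log₂(0.049) = 0.2132
−0.226·log₂(0.226) = 0.4849
−0.150·log₂(0.150) = 0.4105
−0.113·log₂(0.113) = 0.3555
−0.071·log₂(0.071) = 0.2709
−0.142·log₂(0.142) = 0.3999
−0.249·log₂(0.249) = 0.4994
Sum ≈ 2.6344 → 2.634 bits.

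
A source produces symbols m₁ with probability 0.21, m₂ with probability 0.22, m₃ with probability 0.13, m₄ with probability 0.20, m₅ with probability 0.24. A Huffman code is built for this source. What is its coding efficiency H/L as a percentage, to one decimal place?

Entropy H = −Σ p log₂ p ≈ 2.2946 bits.
Huffman merges: 13/100+1/5→33/100; 21/100+11/50→43/100; 6/25+33/100→57/100; 43/100+57/100→1. L = 233/100 ≈ 2.3300.
Efficiency = H/L = 2.2946/2.3300 = 98.5%.

98.5%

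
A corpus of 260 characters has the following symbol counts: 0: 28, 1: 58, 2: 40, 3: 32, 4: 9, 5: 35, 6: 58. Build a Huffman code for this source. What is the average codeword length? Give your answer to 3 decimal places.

2.696 bits/symbol

Probabilities are the counts divided by 260.
Repeatedly combine the two least-probable nodes; the expected code length is the sum of the merged weights.
merge 9/260 + 7/65 → 37/260
merge 8/65 + 7/52 → 67/260
merge 37/260 + 2/13 → 77/260
merge 29/130 + 29/130 → 29/65
merge 67/260 + 77/260 → 36/65
merge 29/65 + 36/65 → 1
L = 37/260 + 67/260 + 77/260 + 29/65 + 36/65 + 1 = 701/260 ≈ 2.696 bits/symbol.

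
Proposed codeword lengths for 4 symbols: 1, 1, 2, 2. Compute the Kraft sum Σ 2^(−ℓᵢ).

1.5

With common denominator 2^2 = 4: Σ 2^(−ℓᵢ) = 2/4 + 2/4 + 1/4 + 1/4 = 6/4 = 1.5.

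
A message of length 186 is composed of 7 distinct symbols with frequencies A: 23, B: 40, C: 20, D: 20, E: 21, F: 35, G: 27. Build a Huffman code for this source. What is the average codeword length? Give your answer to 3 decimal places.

2.785 bits/symbol

Probabilities are the counts divided by 186.
Repeatedly combine the two least-probable nodes; the expected code length is the sum of the merged weights.
merge 10/93 + 10/93 → 20/93
merge 7/62 + 23/186 → 22/93
merge 9/62 + 35/186 → 1/3
merge 20/93 + 20/93 → 40/93
merge 22/93 + 1/3 → 53/93
merge 40/93 + 53/93 → 1
L = 20/93 + 22/93 + 1/3 + 40/93 + 53/93 + 1 = 259/93 ≈ 2.785 bits/symbol.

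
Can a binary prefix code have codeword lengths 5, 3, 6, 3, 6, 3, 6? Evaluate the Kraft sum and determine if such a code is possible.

0.453125; yes

With common denominator 2^6 = 64: Σ 2^(−ℓᵢ) = 2/64 + 8/64 + 1/64 + 8/64 + 1/64 + 8/64 + 1/64 = 29/64 = 0.453125.
Kraft's inequality requires Σ ≤ 1; here Σ = 0.453125 ≤ 1, so such a prefix code exists.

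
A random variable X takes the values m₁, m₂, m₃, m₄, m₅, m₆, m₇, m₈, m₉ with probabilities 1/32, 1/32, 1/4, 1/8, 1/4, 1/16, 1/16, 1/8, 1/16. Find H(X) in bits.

Each probability is a power of 1/2, so log₂(1/p) is an integer.
H = Σ p·log₂(1/p) = 1/32·5 + 1/32·5 + 1/4·2 + 1/8·3 + 1/4·2 + 1/16·4 + 1/16·4 + 1/8·3 + 1/16·4 = 2.8125 bits.

2.8125 bits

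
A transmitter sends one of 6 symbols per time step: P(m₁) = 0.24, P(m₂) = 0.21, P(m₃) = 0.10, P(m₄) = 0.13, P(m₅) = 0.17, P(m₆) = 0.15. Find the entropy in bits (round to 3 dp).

H = −Σ pᵢ log₂ pᵢ.
−0.24·log₂(0.24) = 0.4941
−0.21·log₂(0.21) = 0.4728
−0.10·log₂(0.10) = 0.3322
−0.13·log₂(0.13) = 0.3826
−0.17·log₂(0.17) = 0.4346
−0.15·log₂(0.15) = 0.4105
Sum ≈ 2.5269 → 2.527 bits.

2.527 bits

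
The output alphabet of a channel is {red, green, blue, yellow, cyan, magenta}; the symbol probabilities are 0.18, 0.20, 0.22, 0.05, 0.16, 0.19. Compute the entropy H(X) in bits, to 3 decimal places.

2.485 bits

H = −Σ pᵢ log₂ pᵢ.
−0.18·log₂(0.18) = 0.4453
−0.20·log₂(0.20) = 0.4644
−0.22·log₂(0.22) = 0.4806
−0.05·log₂(0.05) = 0.2161
−0.16·log₂(0.16) = 0.4230
−0.19·log₂(0.19) = 0.4552
Sum ≈ 2.4846 → 2.485 bits.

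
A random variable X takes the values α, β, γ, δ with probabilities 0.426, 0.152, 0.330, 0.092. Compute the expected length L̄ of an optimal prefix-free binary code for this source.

Repeatedly combine the two least-probable nodes; the expected code length is the sum of the merged weights.
merge 23/250 + 19/125 → 61/250
merge 61/250 + 33/100 → 287/500
merge 213/500 + 287/500 → 1
L = 61/250 + 287/500 + 1 = 909/500 = 1.818 bits/symbol.

1.818 bits/symbol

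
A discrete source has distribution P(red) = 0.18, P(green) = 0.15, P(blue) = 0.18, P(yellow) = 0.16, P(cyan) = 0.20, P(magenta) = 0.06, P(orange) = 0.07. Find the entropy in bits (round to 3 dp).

2.701 bits

H = −Σ pᵢ log₂ pᵢ.
−0.18·log₂(0.18) = 0.4453
−0.15·log₂(0.15) = 0.4105
−0.18·log₂(0.18) = 0.4453
−0.16·log₂(0.16) = 0.4230
−0.20·log₂(0.20) = 0.4644
−0.06·log₂(0.06) = 0.2435
−0.07·log₂(0.07) = 0.2686
Sum ≈ 2.7007 → 2.701 bits.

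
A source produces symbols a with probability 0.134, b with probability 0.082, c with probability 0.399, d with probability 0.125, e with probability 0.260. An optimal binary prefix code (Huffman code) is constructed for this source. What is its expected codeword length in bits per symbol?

Repeatedly combine the two least-probable nodes; the expected code length is the sum of the merged weights.
merge 41/500 + 1/8 → 207/1000
merge 67/500 + 207/1000 → 341/1000
merge 13/50 + 341/1000 → 601/1000
merge 399/1000 + 601/1000 → 1
L = 207/1000 + 341/1000 + 601/1000 + 1 = 2149/1000 = 2.149 bits/symbol.

2.149 bits/symbol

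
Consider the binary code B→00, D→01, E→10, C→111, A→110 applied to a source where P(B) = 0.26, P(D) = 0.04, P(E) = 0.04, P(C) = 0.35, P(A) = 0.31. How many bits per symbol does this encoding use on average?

2.66 bits/symbol

L̄ = Σ pᵢ·ℓᵢ = 0.26·2 + 0.04·2 + 0.04·2 + 0.35·3 + 0.31·3 = 2.66 bits/symbol.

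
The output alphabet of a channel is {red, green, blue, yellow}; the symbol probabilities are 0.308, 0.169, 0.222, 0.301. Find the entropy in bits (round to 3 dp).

H = −Σ pᵢ log₂ pᵢ.
−0.308·log₂(0.308) = 0.5233
−0.169·log₂(0.169) = 0.4335
−0.222·log₂(0.222) = 0.4820
−0.301·log₂(0.301) = 0.5214
Sum ≈ 1.9602 → 1.960 bits.

1.960 bits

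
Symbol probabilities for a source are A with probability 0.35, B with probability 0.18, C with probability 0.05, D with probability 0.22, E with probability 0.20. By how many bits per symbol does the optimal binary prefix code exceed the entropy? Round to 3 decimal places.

Entropy H = −Σ p log₂ p ≈ 2.1365 bits.
Huffman merges: 1/20+9/50→23/100; 1/5+11/50→21/50; 23/100+7/20→29/50; 21/50+29/50→1. L = 223/100 ≈ 2.2300.
L − H = 2.2300 − 2.1365 = 0.094 bits.

0.094 bits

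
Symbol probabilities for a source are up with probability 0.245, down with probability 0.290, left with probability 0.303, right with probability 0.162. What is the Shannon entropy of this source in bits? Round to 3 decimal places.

1.962 bits

H = −Σ pᵢ log₂ pᵢ.
−0.245·log₂(0.245) = 0.4971
−0.290·log₂(0.290) = 0.5179
−0.303·log₂(0.303) = 0.5220
−0.162·log₂(0.162) = 0.4254
Sum ≈ 1.9624 → 1.962 bits.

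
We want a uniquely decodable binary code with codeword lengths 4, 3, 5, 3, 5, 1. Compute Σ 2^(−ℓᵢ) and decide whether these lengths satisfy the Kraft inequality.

With common denominator 2^5 = 32: Σ 2^(−ℓᵢ) = 2/32 + 4/32 + 1/32 + 4/32 + 1/32 + 16/32 = 28/32 = 0.875.
Kraft's inequality requires Σ ≤ 1; here Σ = 0.875 ≤ 1, so such a prefix code exists.

0.875; yes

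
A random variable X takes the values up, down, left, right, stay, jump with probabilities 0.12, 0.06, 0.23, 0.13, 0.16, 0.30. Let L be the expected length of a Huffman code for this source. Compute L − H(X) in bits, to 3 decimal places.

Entropy H = −Σ p log₂ p ≈ 2.4250 bits.
Huffman merges: 3/50+3/25→9/50; 13/100+4/25→29/100; 9/50+23/100→41/100; 29/100+3/10→59/100; 41/100+59/100→1. L = 247/100 ≈ 2.4700.
L − H = 2.4700 − 2.4250 = 0.045 bits.

0.045 bits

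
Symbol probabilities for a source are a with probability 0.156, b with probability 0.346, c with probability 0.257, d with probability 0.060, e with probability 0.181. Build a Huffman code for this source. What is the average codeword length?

Repeatedly combine the two least-probable nodes; the expected code length is the sum of the merged weights.
merge 3/50 + 39/250 → 27/125
merge 181/1000 + 27/125 → 397/1000
merge 257/1000 + 173/500 → 603/1000
merge 397/1000 + 603/1000 → 1
L = 27/125 + 397/1000 + 603/1000 + 1 = 277/125 = 2.216 bits/symbol.

2.216 bits/symbol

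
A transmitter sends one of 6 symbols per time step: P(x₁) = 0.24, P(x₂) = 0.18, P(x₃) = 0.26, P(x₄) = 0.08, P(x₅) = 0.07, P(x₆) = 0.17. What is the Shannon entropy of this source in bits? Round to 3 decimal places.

2.439 bits

H = −Σ pᵢ log₂ pᵢ.
−0.24·log₂(0.24) = 0.4941
−0.18·log₂(0.18) = 0.4453
−0.26·log₂(0.26) = 0.5053
−0.08·log₂(0.08) = 0.2915
−0.07·log₂(0.07) = 0.2686
−0.17·log₂(0.17) = 0.4346
Sum ≈ 2.4394 → 2.439 bits.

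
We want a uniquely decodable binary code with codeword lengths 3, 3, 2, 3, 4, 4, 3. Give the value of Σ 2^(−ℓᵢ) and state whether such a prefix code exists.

0.875; yes

With common denominator 2^4 = 16: Σ 2^(−ℓᵢ) = 2/16 + 2/16 + 4/16 + 2/16 + 1/16 + 1/16 + 2/16 = 14/16 = 0.875.
Kraft's inequality requires Σ ≤ 1; here Σ = 0.875 ≤ 1, so such a prefix code exists.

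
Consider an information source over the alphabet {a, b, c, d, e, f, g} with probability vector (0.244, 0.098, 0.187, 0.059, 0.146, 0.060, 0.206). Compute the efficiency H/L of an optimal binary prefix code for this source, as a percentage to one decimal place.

Entropy H = −Σ p log₂ p ≈ 2.6366 bits.
Huffman merges: 59/1000+3/50→119/1000; 49/500+119/1000→217/1000; 73/500+187/1000→333/1000; 103/500+217/1000→423/1000; 61/250+333/1000→577/1000; 423/1000+577/1000→1. L = 2669/1000 ≈ 2.6690.
Efficiency = H/L = 2.6366/2.6690 = 98.8%.

98.8%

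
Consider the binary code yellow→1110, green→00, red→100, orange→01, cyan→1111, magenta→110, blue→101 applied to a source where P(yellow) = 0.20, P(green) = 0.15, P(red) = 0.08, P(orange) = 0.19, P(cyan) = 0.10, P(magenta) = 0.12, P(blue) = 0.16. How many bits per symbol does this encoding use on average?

2.96 bits/symbol

L̄ = Σ pᵢ·ℓᵢ = 0.20·4 + 0.15·2 + 0.08·3 + 0.19·2 + 0.10·4 + 0.12·3 + 0.16·3 = 2.96 bits/symbol.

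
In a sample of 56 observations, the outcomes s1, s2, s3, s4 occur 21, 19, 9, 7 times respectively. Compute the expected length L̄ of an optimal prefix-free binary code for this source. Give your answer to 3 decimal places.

Probabilities are the counts divided by 56.
Repeatedly combine the two least-probable nodes; the expected code length is the sum of the merged weights.
merge 1/8 + 9/56 → 2/7
merge 2/7 + 19/56 → 5/8
merge 3/8 + 5/8 → 1
L = 2/7 + 5/8 + 1 = 107/56 ≈ 1.911 bits/symbol.

1.911 bits/symbol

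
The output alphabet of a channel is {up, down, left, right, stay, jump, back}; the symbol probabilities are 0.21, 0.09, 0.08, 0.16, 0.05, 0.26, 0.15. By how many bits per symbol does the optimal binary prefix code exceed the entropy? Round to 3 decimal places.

0.028 bits

Entropy H = −Σ p log₂ p ≈ 2.6319 bits.
Huffman merges: 1/20+2/25→13/100; 9/100+13/100→11/50; 3/20+4/25→31/100; 21/100+11/50→43/100; 13/50+31/100→57/100; 43/100+57/100→1. L = 133/50 ≈ 2.6600.
L − H = 2.6600 − 2.6319 = 0.028 bits.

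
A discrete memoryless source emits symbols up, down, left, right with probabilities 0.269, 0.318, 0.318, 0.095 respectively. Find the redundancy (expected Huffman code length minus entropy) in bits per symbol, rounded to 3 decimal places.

Entropy H = −Σ p log₂ p ≈ 1.8834 bits.
Huffman merges: 19/200+269/1000→91/250; 159/500+159/500→159/250; 91/250+159/250→1. L = 2 ≈ 2.0000.
L − H = 2.0000 − 1.8834 = 0.117 bits.

0.117 bits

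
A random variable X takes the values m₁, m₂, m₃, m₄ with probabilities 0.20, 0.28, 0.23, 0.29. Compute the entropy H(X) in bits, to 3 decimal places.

1.984 bits

H = −Σ pᵢ log₂ pᵢ.
−0.20·log₂(0.20) = 0.4644
−0.28·log₂(0.28) = 0.5142
−0.23·log₂(0.23) = 0.4877
−0.29·log₂(0.29) = 0.5179
Sum ≈ 1.9842 → 1.984 bits.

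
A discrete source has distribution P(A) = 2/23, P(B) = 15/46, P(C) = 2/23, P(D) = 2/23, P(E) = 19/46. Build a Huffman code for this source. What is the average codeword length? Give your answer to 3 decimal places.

Repeatedly combine the two least-probable nodes; the expected code length is the sum of the merged weights.
merge 2/23 + 2/23 → 4/23
merge 2/23 + 4/23 → 6/23
merge 6/23 + 15/46 → 27/46
merge 19/46 + 27/46 → 1
L = 4/23 + 6/23 + 27/46 + 1 = 93/46 ≈ 2.022 bits/symbol.

2.022 bits/symbol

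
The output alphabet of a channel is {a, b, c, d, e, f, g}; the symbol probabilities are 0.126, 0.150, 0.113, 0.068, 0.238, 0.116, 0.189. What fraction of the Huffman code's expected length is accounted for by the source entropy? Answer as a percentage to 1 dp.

Entropy H = −Σ p log₂ p ≈ 2.7139 bits.
Huffman merges: 17/250+113/1000→181/1000; 29/250+63/500→121/500; 3/20+181/1000→331/1000; 189/1000+119/500→427/1000; 121/500+331/1000→573/1000; 427/1000+573/1000→1. L = 1377/500 ≈ 2.7540.
Efficiency = H/L = 2.7139/2.7540 = 98.5%.

98.5%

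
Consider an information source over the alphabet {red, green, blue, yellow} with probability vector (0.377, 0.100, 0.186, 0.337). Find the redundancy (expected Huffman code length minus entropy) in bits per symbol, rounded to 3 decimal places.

0.066 bits

Entropy H = −Σ p log₂ p ≈ 1.8429 bits.
Huffman merges: 1/10+93/500→143/500; 143/500+337/1000→623/1000; 377/1000+623/1000→1. L = 1909/1000 ≈ 1.9090.
L − H = 1.9090 − 1.8429 = 0.066 bits.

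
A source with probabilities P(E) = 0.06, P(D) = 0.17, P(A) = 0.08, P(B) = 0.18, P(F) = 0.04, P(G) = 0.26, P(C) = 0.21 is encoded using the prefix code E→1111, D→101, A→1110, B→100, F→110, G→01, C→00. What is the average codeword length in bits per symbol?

L̄ = Σ pᵢ·ℓᵢ = 0.06·4 + 0.17·3 + 0.08·4 + 0.18·3 + 0.04·3 + 0.26·2 + 0.21·2 = 2.67 bits/symbol.

2.67 bits/symbol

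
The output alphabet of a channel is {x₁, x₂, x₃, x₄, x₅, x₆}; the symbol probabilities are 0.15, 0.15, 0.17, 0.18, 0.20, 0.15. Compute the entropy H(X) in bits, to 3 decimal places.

H = −Σ pᵢ log₂ pᵢ.
−0.15·log₂(0.15) = 0.4105
−0.15·log₂(0.15) = 0.4105
−0.17·log₂(0.17) = 0.4346
−0.18·log₂(0.18) = 0.4453
−0.20·log₂(0.20) = 0.4644
−0.15·log₂(0.15) = 0.4105
Sum ≈ 2.5759 → 2.576 bits.

2.576 bits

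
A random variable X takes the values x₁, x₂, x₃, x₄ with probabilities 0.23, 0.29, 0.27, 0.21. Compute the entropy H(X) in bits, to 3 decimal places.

H = −Σ pᵢ log₂ pᵢ.
−0.23·log₂(0.23) = 0.4877
−0.29·log₂(0.29) = 0.5179
−0.27·log₂(0.27) = 0.5100
−0.21·log₂(0.21) = 0.4728
Sum ≈ 1.9884 → 1.988 bits.

1.988 bits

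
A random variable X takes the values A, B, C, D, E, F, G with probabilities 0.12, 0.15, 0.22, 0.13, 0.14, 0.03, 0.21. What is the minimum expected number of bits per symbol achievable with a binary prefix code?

Repeatedly combine the two least-probable nodes; the expected code length is the sum of the merged weights.
merge 3/100 + 3/25 → 3/20
merge 13/100 + 7/50 → 27/100
merge 3/20 + 3/20 → 3/10
merge 21/100 + 11/50 → 43/100
merge 27/100 + 3/10 → 57/100
merge 43/100 + 57/100 → 1
L = 3/20 + 27/100 + 3/10 + 43/100 + 57/100 + 1 = 68/25 = 2.72 bits/symbol.

2.72 bits/symbol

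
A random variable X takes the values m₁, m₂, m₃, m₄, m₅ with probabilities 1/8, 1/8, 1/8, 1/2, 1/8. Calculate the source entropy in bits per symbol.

2 bits

Each probability is a power of 1/2, so log₂(1/p) is an integer.
H = Σ p·log₂(1/p) = 1/8·3 + 1/8·3 + 1/8·3 + 1/2·1 + 1/8·3 = 2 bits.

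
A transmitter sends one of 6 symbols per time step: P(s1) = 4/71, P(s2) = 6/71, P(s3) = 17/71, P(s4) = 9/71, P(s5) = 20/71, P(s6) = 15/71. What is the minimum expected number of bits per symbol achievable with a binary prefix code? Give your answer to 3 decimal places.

2.408 bits/symbol

Repeatedly combine the two least-probable nodes; the expected code length is the sum of the merged weights.
merge 4/71 + 6/71 → 10/71
merge 9/71 + 10/71 → 19/71
merge 15/71 + 17/71 → 32/71
merge 19/71 + 20/71 → 39/71
merge 32/71 + 39/71 → 1
L = 10/71 + 19/71 + 32/71 + 39/71 + 1 = 171/71 ≈ 2.408 bits/symbol.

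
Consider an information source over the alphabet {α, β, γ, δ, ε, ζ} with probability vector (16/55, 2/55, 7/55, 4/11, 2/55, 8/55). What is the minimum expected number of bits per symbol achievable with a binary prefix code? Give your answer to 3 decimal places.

2.255 bits/symbol

Repeatedly combine the two least-probable nodes; the expected code length is the sum of the merged weights.
merge 2/55 + 2/55 → 4/55
merge 4/55 + 7/55 → 1/5
merge 8/55 + 1/5 → 19/55
merge 16/55 + 19/55 → 7/11
merge 4/11 + 7/11 → 1
L = 4/55 + 1/5 + 19/55 + 7/11 + 1 = 124/55 ≈ 2.255 bits/symbol.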